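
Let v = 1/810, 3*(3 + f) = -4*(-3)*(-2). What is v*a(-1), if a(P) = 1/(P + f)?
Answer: -1/9720 ≈ -0.00010288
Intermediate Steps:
f = -11 (f = -3 + (-4*(-3)*(-2))/3 = -3 + (12*(-2))/3 = -3 + (1/3)*(-24) = -3 - 8 = -11)
a(P) = 1/(-11 + P) (a(P) = 1/(P - 11) = 1/(-11 + P))
v = 1/810 ≈ 0.0012346
v*a(-1) = 1/(810*(-11 - 1)) = (1/810)/(-12) = (1/810)*(-1/12) = -1/9720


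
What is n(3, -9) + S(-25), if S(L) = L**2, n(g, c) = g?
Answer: 628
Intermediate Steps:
n(3, -9) + S(-25) = 3 + (-25)**2 = 3 + 625 = 628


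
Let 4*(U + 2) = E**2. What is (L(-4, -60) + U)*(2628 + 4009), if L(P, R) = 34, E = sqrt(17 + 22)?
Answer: 1108379/4 ≈ 2.7710e+5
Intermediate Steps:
E = sqrt(39) ≈ 6.2450
U = 31/4 (U = -2 + (sqrt(39))**2/4 = -2 + (1/4)*39 = -2 + 39/4 = 31/4 ≈ 7.7500)
(L(-4, -60) + U)*(2628 + 4009) = (34 + 31/4)*(2628 + 4009) = (167/4)*6637 = 1108379/4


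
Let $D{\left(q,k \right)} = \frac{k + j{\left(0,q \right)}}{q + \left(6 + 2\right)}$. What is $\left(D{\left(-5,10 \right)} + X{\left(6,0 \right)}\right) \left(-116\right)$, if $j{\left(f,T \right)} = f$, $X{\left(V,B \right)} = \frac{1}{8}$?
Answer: $- \frac{2407}{6} \approx -401.17$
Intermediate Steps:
$X{\left(V,B \right)} = \frac{1}{8}$
$D{\left(q,k \right)} = \frac{k}{8 + q}$ ($D{\left(q,k \right)} = \frac{k + 0}{q + \left(6 + 2\right)} = \frac{k}{q + 8} = \frac{k}{8 + q}$)
$\left(D{\left(-5,10 \right)} + X{\left(6,0 \right)}\right) \left(-116\right) = \left(\frac{10}{8 - 5} + \frac{1}{8}\right) \left(-116\right) = \left(\frac{10}{3} + \frac{1}{8}\right) \left(-116\right) = \frac{83}{24} \left(-116\right) = - \frac{2407}{6}$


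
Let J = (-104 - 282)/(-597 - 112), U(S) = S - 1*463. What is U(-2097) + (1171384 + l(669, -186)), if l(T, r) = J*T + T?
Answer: 829428771/709 ≈ 1.1699e+6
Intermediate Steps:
U(S) = -463 + S (U(S) = S - 463 = -463 + S)
J = 386/709 (J = -386/(-709) = -386*(-1/709) = 386/709 ≈ 0.54443)
l(T, r) = 1095*T/709 (l(T, r) = 386*T/709 + T = 1095*T/709)
U(-2097) + (1171384 + l(669, -186)) = (-463 - 2097) + (1171384 + (1095/709)*669) = -2560 + (1171384 + 732555/709) = -2560 + 831243811/709 = 829428771/709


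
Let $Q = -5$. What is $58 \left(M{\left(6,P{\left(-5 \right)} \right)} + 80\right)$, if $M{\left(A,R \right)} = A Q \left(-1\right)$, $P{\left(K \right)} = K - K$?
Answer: $6380$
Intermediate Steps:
$P{\left(K \right)} = 0$
$M{\left(A,R \right)} = 5 A$ ($M{\left(A,R \right)} = A \left(-5\right) \left(-1\right) = - 5 A \left(-1\right) = 5 A$)
$58 \left(M{\left(6,P{\left(-5 \right)} \right)} + 80\right) = 58 \left(5 \cdot 6 + 80\right) = 58 \left(30 + 80\right) = 58 \cdot 110 = 6380$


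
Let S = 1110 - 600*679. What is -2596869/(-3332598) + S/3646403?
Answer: 2705076556929/4050665114998 ≈ 0.66781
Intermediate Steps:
S = -406290 (S = 1110 - 407400 = -406290)
-2596869/(-3332598) + S/3646403 = -2596869/(-3332598) - 406290/3646403 = -2596869*(-1/3332598) - 406290*1/3646403 = 865623/1110866 - 406290/3646403 = 2705076556929/4050665114998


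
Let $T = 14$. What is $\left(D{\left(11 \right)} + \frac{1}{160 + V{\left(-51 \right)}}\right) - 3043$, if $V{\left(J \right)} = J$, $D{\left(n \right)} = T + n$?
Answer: $- \frac{328961}{109} \approx -3018.0$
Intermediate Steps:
$D{\left(n \right)} = 14 + n$
$\left(D{\left(11 \right)} + \frac{1}{160 + V{\left(-51 \right)}}\right) - 3043 = \left(\left(14 + 11\right) + \frac{1}{160 - 51}\right) - 3043 = \left(25 + \frac{1}{109}\right) - 3043 = \frac{2726}{109} - 3043 = - \frac{328961}{109}$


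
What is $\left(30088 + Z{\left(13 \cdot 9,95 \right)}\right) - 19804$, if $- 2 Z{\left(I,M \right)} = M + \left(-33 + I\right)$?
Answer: $\frac{20389}{2} \approx 10195.0$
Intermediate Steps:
$Z{\left(I,M \right)} = \frac{33}{2} - \frac{I}{2} - \frac{M}{2}$ ($Z{\left(I,M \right)} = - \frac{M + \left(-33 + I\right)}{2} = - \frac{-33 + I + M}{2} = \frac{33}{2} - \frac{I}{2} - \frac{M}{2}$)
$\left(30088 + Z{\left(13 \cdot 9,95 \right)}\right) - 19804 = \left(30088 - \left(31 + \frac{1}{2} \cdot 13 \cdot 9\right)\right) - 19804 = \left(30088 - \frac{179}{2}\right) - 19804 = \frac{59997}{2} - 19804 = \frac{20389}{2}$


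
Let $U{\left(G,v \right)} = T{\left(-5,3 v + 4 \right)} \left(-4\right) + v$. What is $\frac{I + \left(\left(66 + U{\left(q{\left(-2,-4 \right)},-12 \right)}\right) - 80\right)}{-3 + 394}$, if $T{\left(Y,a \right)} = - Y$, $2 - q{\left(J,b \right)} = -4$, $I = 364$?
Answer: $\frac{318}{391} \approx 0.8133$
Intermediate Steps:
$q{\left(J,b \right)} = 6$ ($q{\left(J,b \right)} = 2 - -4 = 2 + 4 = 6$)
$U{\left(G,v \right)} = -20 + v$ ($U{\left(G,v \right)} = \left(-1\right) \left(-5\right) \left(-4\right) + v = 5 \left(-4\right) + v = -20 + v$)
$\frac{I + \left(\left(66 + U{\left(q{\left(-2,-4 \right)},-12 \right)}\right) - 80\right)}{-3 + 394} = \frac{364 + \left(\left(66 - 32\right) - 80\right)}{-3 + 394} = \frac{364 + \left(\left(66 - 32\right) - 80\right)}{391} = \left(364 + \left(34 - 80\right)\right) \frac{1}{391} = \left(364 - 46\right) \frac{1}{391} = 318 \cdot \frac{1}{391} = \frac{318}{391}$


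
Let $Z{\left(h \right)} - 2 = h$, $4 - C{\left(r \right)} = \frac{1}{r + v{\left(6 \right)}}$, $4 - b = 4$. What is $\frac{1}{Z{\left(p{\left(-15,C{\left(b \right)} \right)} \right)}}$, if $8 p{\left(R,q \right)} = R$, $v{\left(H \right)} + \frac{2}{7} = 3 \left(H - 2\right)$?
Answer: $8$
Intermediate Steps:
$b = 0$ ($b = 4 - 4 = 0$)
$v{\left(H \right)} = - \frac{44}{7} + 3 H$ ($v{\left(H \right)} = - \frac{2}{7} + 3 \left(H - 2\right) = - \frac{2}{7} + 3 \left(-2 + H\right) = - \frac{2}{7} + \left(-6 + 3 H\right) = - \frac{44}{7} + 3 H$)
$C{\left(r \right)} = 4 - \frac{1}{\frac{82}{7} + r}$ ($C{\left(r \right)} = 4 - \frac{1}{r + \left(- \frac{44}{7} + 3 \cdot 6\right)} = 4 - \frac{1}{r + \left(- \frac{44}{7} + 18\right)} = 4 - \frac{1}{r + \frac{82}{7}} = 4 - \frac{1}{\frac{82}{7} + r}$)
$p{\left(R,q \right)} = \frac{R}{8}$
$Z{\left(h \right)} = 2 + h$
$\frac{1}{Z{\left(p{\left(-15,C{\left(b \right)} \right)} \right)}} = \frac{1}{2 + \frac{1}{8} \left(-15\right)} = \frac{1}{2 - \frac{15}{8}} = \frac{1}{\frac{1}{8}} = 8$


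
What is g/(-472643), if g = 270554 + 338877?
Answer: -609431/472643 ≈ -1.2894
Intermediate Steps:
g = 609431
g/(-472643) = 609431/(-472643) = 609431*(-1/472643) = -609431/472643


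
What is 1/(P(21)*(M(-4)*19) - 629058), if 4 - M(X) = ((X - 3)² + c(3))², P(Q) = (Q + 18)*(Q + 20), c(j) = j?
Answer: -1/82657758 ≈ -1.2098e-8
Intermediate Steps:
P(Q) = (18 + Q)*(20 + Q)
M(X) = 4 - (3 + (-3 + X)²)² (M(X) = 4 - ((X - 3)² + 3)² = 4 - ((-3 + X)² + 3)² = 4 - (3 + (-3 + X)²)²)
1/(P(21)*(M(-4)*19) - 629058) = 1/((360 + 21² + 38*21)*((4 - (3 + (-3 - 4)²)²)*19) - 629058) = 1/((360 + 441 + 798)*((4 - (3 + (-7)²)²)*19) - 629058) = 1/(1599*((4 - (3 + 49)²)*19) - 629058) = 1/(1599*((4 - 1*52²)*19) - 629058) = 1/(1599*((4 - 1*2704)*19) - 629058) = 1/(1599*((4 - 2704)*19) - 629058) = 1/(1599*(-2700*19) - 629058) = 1/(1599*(-51300) - 629058) = 1/(-82028700 - 629058) = 1/(-82657758) = -1/82657758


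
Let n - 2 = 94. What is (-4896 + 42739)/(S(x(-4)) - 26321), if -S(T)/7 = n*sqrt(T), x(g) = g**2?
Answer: -37843/29009 ≈ -1.3045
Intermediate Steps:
n = 96 (n = 2 + 94 = 96)
S(T) = -672*sqrt(T)
(-4896 + 42739)/(S(x(-4)) - 26321) = (-4896 + 42739)/(-672*sqrt((-4)**2) - 26321) = 37843/(-672*sqrt(16) - 26321) = 37843/(-672*4 - 26321) = 37843/(-2688 - 26321) = 37843/(-29009) = 37843*(-1/29009) = -37843/29009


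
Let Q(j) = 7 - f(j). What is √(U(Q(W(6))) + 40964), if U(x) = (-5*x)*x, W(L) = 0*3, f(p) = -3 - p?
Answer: 12*√281 ≈ 201.16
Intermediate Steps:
W(L) = 0
Q(j) = 10 + j (Q(j) = 7 - (-3 - j) = 7 + (3 + j) = 10 + j)
U(x) = -5*x²
√(U(Q(W(6))) + 40964) = √(-5*(10 + 0)² + 40964) = √(-5*10² + 40964) = √(-5*100 + 40964) = √(-500 + 40964) = √40464 = 12*√281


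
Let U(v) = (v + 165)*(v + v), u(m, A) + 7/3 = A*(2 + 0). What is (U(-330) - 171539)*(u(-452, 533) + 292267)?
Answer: -55121818888/3 ≈ -1.8374e+10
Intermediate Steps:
u(m, A) = -7/3 + 2*A (u(m, A) = -7/3 + A*(2 + 0) = -7/3 + A*2 = -7/3 + 2*A)
U(v) = 2*v*(165 + v) (U(v) = (165 + v)*(2*v) = 2*v*(165 + v))
(U(-330) - 171539)*(u(-452, 533) + 292267) = (2*(-330)*(165 - 330) - 171539)*((-7/3 + 2*533) + 292267) = (2*(-330)*(-165) - 171539)*((-7/3 + 1066) + 292267) = (108900 - 171539)*(3191/3 + 292267) = -62639*879992/3 = -55121818888/3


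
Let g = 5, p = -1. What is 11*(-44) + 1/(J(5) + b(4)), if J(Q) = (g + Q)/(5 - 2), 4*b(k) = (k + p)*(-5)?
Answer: -2432/5 ≈ -486.40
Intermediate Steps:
b(k) = 5/4 - 5*k/4 (b(k) = ((k - 1)*(-5))/4 = ((-1 + k)*(-5))/4 = (5 - 5*k)/4 = 5/4 - 5*k/4)
J(Q) = 5/3 + Q/3 (J(Q) = (5 + Q)/(5 - 2) = (5 + Q)/3 = (5 + Q)*(1/3) = 5/3 + Q/3)
11*(-44) + 1/(J(5) + b(4)) = 11*(-44) + 1/((5/3 + (1/3)*5) + (5/4 - 5/4*4)) = -484 + 1/((5/3 + 5/3) + (5/4 - 5)) = -484 + 1/(10/3 - 15/4) = -484 + 1/(-5/12) = -484 - 12/5 = -2432/5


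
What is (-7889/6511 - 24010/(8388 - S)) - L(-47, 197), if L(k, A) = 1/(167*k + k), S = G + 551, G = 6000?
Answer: -1348792258181/94441742472 ≈ -14.282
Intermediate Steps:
S = 6551 (S = 6000 + 551 = 6551)
L(k, A) = 1/(168*k)
(-7889/6511 - 24010/(8388 - S)) - L(-47, 197) = (-7889/6511 - 24010/(8388 - 1*6551)) - 1/(168*(-47)) = (-7889*1/6511 - 24010/(8388 - 6551)) - (-1)/(168*47) = (-7889/6511 - 24010/1837) - 1*(-1/7896) = (-7889/6511 - 24010*1/1837) + 1/7896 = (-7889/6511 - 24010/1837) + 1/7896 = -170821203/11960707 + 1/7896 = -1348792258181/94441742472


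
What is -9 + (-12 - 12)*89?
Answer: -2145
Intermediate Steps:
-9 + (-12 - 12)*89 = -9 - 24*89 = -9 - 2136 = -2145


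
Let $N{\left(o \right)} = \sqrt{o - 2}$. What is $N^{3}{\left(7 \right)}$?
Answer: $5 \sqrt{5} \approx 11.18$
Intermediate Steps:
$N{\left(o \right)} = \sqrt{-2 + o}$
$N^{3}{\left(7 \right)} = \left(\sqrt{-2 + 7}\right)^{3} = \left(\sqrt{5}\right)^{3} = 5 \sqrt{5}$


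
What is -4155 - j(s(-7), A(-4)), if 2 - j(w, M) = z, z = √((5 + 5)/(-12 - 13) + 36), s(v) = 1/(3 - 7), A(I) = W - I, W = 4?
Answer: -4157 + √890/5 ≈ -4151.0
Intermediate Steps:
A(I) = 4 - I
s(v) = -¼ (s(v) = 1/(-4) = -¼)
z = √890/5 (z = √(10/(-25) + 36) = √(10*(-1/25) + 36) = √(-⅖ + 36) = √(178/5) = √890/5 ≈ 5.9666)
j(w, M) = 2 - √890/5
-4155 - j(s(-7), A(-4)) = -4155 - (2 - √890/5) = -4155 + (-2 + √890/5) = -4157 + √890/5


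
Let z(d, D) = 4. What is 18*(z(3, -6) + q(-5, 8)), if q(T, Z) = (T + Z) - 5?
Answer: 36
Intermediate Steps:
q(T, Z) = -5 + T + Z
18*(z(3, -6) + q(-5, 8)) = 18*(4 + (-5 - 5 + 8)) = 18*(4 - 2) = 18*2 = 36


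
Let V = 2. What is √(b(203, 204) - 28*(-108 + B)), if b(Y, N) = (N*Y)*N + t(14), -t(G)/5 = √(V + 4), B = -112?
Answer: √(8454208 - 5*√6) ≈ 2907.6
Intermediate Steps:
t(G) = -5*√6 (t(G) = -5*√(2 + 4) = -5*√6)
b(Y, N) = -5*√6 + Y*N² (b(Y, N) = (N*Y)*N - 5*√6 = Y*N² - 5*√6 = -5*√6 + Y*N²)
√(b(203, 204) - 28*(-108 + B)) = √((-5*√6 + 203*204²) - 28*(-108 - 112)) = √((-5*√6 + 203*41616) - 28*(-220)) = √((-5*√6 + 8448048) + 6160) = √((8448048 - 5*√6) + 6160) = √(8454208 - 5*√6)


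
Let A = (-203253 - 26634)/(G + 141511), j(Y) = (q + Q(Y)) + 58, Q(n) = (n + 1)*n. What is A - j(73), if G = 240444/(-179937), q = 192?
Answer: -5331749943585/943067569 ≈ -5653.6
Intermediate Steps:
G = -26716/19993 (G = 240444*(-1/179937) = -26716/19993 ≈ -1.3363)
Q(n) = n*(1 + n) (Q(n) = (1 + n)*n = n*(1 + n))
j(Y) = 250 + Y*(1 + Y) (j(Y) = (192 + Y*(1 + Y)) + 58 = 250 + Y*(1 + Y))
A = -1532043597/943067569 (A = (-203253 - 26634)/(-26716/19993 + 141511) = -229887/2829202707/19993 = -229887*19993/2829202707 = -1532043597/943067569 ≈ -1.6245)
A - j(73) = -1532043597/943067569 - (250 + 73*(1 + 73)) = -1532043597/943067569 - (250 + 73*74) = -1532043597/943067569 - (250 + 5402) = -1532043597/943067569 - 1*5652 = -1532043597/943067569 - 5652 = -5331749943585/943067569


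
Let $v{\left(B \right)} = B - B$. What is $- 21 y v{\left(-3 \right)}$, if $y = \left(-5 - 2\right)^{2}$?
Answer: $0$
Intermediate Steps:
$v{\left(B \right)} = 0$
$y = 49$ ($y = \left(-7\right)^{2} = 49$)
$- 21 y v{\left(-3 \right)} = \left(-21\right) 49 \cdot 0 = \left(-1029\right) 0 = 0$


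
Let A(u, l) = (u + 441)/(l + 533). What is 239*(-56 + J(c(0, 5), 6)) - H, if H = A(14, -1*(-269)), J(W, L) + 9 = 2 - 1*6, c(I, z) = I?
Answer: -13226237/802 ≈ -16492.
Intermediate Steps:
J(W, L) = -13 (J(W, L) = -9 + (2 - 1*6) = -9 + (2 - 6) = -9 - 4 = -13)
A(u, l) = (441 + u)/(533 + l)
H = 455/802 (H = (441 + 14)/(533 - 1*(-269)) = 455/(533 + 269) = 455/802 ≈ 0.56733)
239*(-56 + J(c(0, 5), 6)) - H = 239*(-56 - 13) - 1*455/802 = 239*(-69) - 455/802 = -16491 - 455/802 = -13226237/802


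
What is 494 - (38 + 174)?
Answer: 282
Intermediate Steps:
494 - (38 + 174) = 494 - 1*212 = 494 - 212 = 282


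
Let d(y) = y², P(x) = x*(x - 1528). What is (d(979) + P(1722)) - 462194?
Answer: 830315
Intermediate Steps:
P(x) = x*(-1528 + x)
(d(979) + P(1722)) - 462194 = (979² + 1722*(-1528 + 1722)) - 462194 = (958441 + 1722*194) - 462194 = (958441 + 334068) - 462194 = 1292509 - 462194 = 830315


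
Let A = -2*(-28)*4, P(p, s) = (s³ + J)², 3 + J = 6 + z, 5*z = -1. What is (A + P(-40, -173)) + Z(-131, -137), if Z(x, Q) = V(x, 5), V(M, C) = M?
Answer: 670218108424366/25 ≈ 2.6809e+13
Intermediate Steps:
z = -⅕ (z = (⅕)*(-1) = -⅕ ≈ -0.20000)
J = 14/5 (J = -3 + (6 - ⅕) = -3 + 29/5 = 14/5 ≈ 2.8000)
Z(x, Q) = x
P(p, s) = (14/5 + s³)² (P(p, s) = (s³ + 14/5)² = (14/5 + s³)²)
A = 224 (A = 56*4 = 224)
(A + P(-40, -173)) + Z(-131, -137) = (224 + (14 + 5*(-173)³)²/25) - 131 = (224 + (14 + 5*(-5177717))²/25) - 131 = (224 + (14 - 25888585)²/25) - 131 = (224 + (1/25)*(-25888571)²) - 131 = (224 + (1/25)*670218108422041) - 131 = (224 + 670218108422041/25) - 131 = 670218108427641/25 - 131 = 670218108424366/25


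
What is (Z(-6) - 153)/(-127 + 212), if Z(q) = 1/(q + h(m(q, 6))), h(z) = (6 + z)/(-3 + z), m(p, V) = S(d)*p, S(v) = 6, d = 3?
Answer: -10417/5780 ≈ -1.8022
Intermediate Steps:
m(p, V) = 6*p
h(z) = (6 + z)/(-3 + z)
Z(q) = 1/(q + (6 + 6*q)/(-3 + 6*q))
(Z(-6) - 153)/(-127 + 212) = ((-1 + 2*(-6))/(2 - 6 + 2*(-6)²) - 153)/(-127 + 212) = ((-1 - 12)/(2 - 6 + 2*36) - 153)/85 = (-13/(2 - 6 + 72) - 153)*(1/85) = (-13/68 - 153)*(1/85) = -10417/68*1/85 = -10417/5780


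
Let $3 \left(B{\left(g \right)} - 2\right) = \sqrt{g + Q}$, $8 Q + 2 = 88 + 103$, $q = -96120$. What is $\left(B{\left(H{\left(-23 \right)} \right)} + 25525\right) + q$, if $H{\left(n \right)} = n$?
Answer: $-70593 + \frac{\sqrt{10}}{12} \approx -70593.0$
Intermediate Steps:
$Q = \frac{189}{8}$ ($Q = - \frac{1}{4} + \frac{88 + 103}{8} = - \frac{1}{4} + \frac{1}{8} \cdot 191 = - \frac{1}{4} + \frac{191}{8} = \frac{189}{8} \approx 23.625$)
$B{\left(g \right)} = 2 + \frac{\sqrt{\frac{189}{8} + g}}{3}$ ($B{\left(g \right)} = 2 + \frac{\sqrt{g + \frac{189}{8}}}{3} = 2 + \frac{\sqrt{\frac{189}{8} + g}}{3}$)
$\left(B{\left(H{\left(-23 \right)} \right)} + 25525\right) + q = \left(\left(2 + \frac{\sqrt{378 + 16 \left(-23\right)}}{12}\right) + 25525\right) - 96120 = \left(\left(2 + \frac{\sqrt{378 - 368}}{12}\right) + 25525\right) - 96120 = \left(\left(2 + \frac{\sqrt{10}}{12}\right) + 25525\right) - 96120 = \left(25527 + \frac{\sqrt{10}}{12}\right) - 96120 = -70593 + \frac{\sqrt{10}}{12}$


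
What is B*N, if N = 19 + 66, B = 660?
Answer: 56100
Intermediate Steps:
N = 85
B*N = 660*85 = 56100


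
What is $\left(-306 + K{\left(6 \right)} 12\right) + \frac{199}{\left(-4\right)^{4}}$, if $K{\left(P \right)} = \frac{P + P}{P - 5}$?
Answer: $- \frac{41273}{256} \approx -161.22$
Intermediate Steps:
$K{\left(P \right)} = \frac{2 P}{-5 + P}$
$\left(-306 + K{\left(6 \right)} 12\right) + \frac{199}{\left(-4\right)^{4}} = \left(-306 + 2 \cdot 6 \frac{1}{-5 + 6} \cdot 12\right) + \frac{199}{\left(-4\right)^{4}} = \left(-306 + 2 \cdot 6 \cdot 1^{-1} \cdot 12\right) + \frac{199}{256} = \left(-306 + 2 \cdot 6 \cdot 1 \cdot 12\right) + 199 \cdot \frac{1}{256} = \left(-306 + 12 \cdot 12\right) + \frac{199}{256} = \left(-306 + 144\right) + \frac{199}{256} = -162 + \frac{199}{256} = - \frac{41273}{256}$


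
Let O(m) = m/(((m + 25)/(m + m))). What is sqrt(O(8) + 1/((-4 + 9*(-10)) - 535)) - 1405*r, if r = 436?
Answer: -612580 + sqrt(1670502603)/20757 ≈ -6.1258e+5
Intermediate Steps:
O(m) = 2*m**2/(25 + m) (O(m) = m/(((25 + m)/((2*m)))) = m/(((25 + m)*(1/(2*m)))) = m/(((25 + m)/(2*m))) = m*(2*m/(25 + m)) = 2*m**2/(25 + m))
sqrt(O(8) + 1/((-4 + 9*(-10)) - 535)) - 1405*r = sqrt(2*8**2/(25 + 8) + 1/((-4 + 9*(-10)) - 535)) - 1405*436 = sqrt(2*64/33 + 1/((-4 - 90) - 535)) - 612580 = sqrt(2*64*(1/33) + 1/(-94 - 535)) - 612580 = sqrt(128/33 + 1/(-629)) - 612580 = sqrt(128/33 - 1/629) - 612580 = sqrt(80479/20757) - 612580 = sqrt(1670502603)/20757 - 612580 = -612580 + sqrt(1670502603)/20757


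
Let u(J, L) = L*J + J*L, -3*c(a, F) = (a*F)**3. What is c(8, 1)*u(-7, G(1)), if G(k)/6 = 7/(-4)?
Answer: -25088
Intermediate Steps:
c(a, F) = -F**3*a**3/3
G(k) = -21/2 (G(k) = 6*(7/(-4)) = 6*(7*(-1/4)) = 6*(-7/4) = -21/2)
u(J, L) = 2*J*L (u(J, L) = J*L + J*L = 2*J*L)
c(8, 1)*u(-7, G(1)) = (-1/3*1**3*8**3)*(2*(-7)*(-21/2)) = -1/3*1*512*147 = -512/3*147 = -25088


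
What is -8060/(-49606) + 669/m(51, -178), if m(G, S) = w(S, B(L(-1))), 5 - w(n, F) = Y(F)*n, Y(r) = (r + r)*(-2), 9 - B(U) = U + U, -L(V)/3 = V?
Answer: -8005277/52855193 ≈ -0.15146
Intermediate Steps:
L(V) = -3*V
B(U) = 9 - 2*U (B(U) = 9 - (U + U) = 9 - 2*U)
Y(r) = -4*r (Y(r) = (2*r)*(-2) = -4*r)
w(n, F) = 5 + 4*F*n (w(n, F) = 5 - (-4*F)*n = 5 - (-4)*F*n = 5 + 4*F*n)
m(G, S) = 5 + 12*S (m(G, S) = 5 + 4*(9 - (-6)*(-1))*S = 5 + 4*(9 - 2*3)*S = 5 + 4*(9 - 6)*S = 5 + 4*3*S = 5 + 12*S)
-8060/(-49606) + 669/m(51, -178) = -8060/(-49606) + 669/(5 + 12*(-178)) = -8060*(-1/49606) + 669/(5 - 2136) = 4030/24803 + 669/(-2131) = 4030/24803 + 669*(-1/2131) = 4030/24803 - 669/2131 = -8005277/52855193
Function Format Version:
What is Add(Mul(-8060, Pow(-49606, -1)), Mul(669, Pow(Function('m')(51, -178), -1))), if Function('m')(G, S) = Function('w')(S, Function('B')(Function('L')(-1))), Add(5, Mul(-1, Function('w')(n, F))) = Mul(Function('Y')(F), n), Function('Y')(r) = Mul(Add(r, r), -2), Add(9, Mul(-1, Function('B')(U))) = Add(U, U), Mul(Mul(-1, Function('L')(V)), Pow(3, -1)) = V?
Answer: Rational(-8005277, 52855193) ≈ -0.15146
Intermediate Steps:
Function('L')(V) = Mul(-3, V)
Function('B')(U) = Add(9, Mul(-2, U)) (Function('B')(U) = Add(9, Mul(-1, Add(U, U))) = Add(9, Mul(-1, Mul(2, U))) = Add(9, Mul(-2, U)))
Function('Y')(r) = Mul(-4, r) (Function('Y')(r) = Mul(Mul(2, r), -2) = Mul(-4, r))
Function('w')(n, F) = Add(5, Mul(4, F, n)) (Function('w')(n, F) = Add(5, Mul(-1, Mul(Mul(-4, F), n))) = Add(5, Mul(-1, Mul(-4, F, n))) = Add(5, Mul(4, F, n)))
Function('m')(G, S) = Add(5, Mul(12, S)) (Function('m')(G, S) = Add(5, Mul(4, Add(9, Mul(-2, Mul(-3, -1))), S)) = Add(5, Mul(4, Add(9, Mul(-2, 3)), S)) = Add(5, Mul(4, Add(9, -6), S)) = Add(5, Mul(4, 3, S)) = Add(5, Mul(12, S)))
Add(Mul(-8060, Pow(-49606, -1)), Mul(669, Pow(Function('m')(51, -178), -1))) = Add(Mul(-8060, Pow(-49606, -1)), Mul(669, Pow(Add(5, Mul(12, -178)), -1))) = Add(Mul(-8060, Rational(-1, 49606)), Mul(669, Pow(Add(5, -2136), -1))) = Add(Rational(4030, 24803), Mul(669, Pow(-2131, -1))) = Add(Rational(4030, 24803), Mul(669, Rational(-1, 2131))) = Add(Rational(4030, 24803), Rational(-669, 2131)) = Rational(-8005277, 52855193)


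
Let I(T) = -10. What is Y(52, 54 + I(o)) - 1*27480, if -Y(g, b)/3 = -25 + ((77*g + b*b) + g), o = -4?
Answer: -45381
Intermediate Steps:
Y(g, b) = 75 - 234*g - 3*b² (Y(g, b) = -3*(-25 + ((77*g + b*b) + g)) = -3*(-25 + ((77*g + b²) + g)) = -3*(-25 + ((b² + 77*g) + g)) = -3*(-25 + (b² + 78*g)) = -3*(-25 + b² + 78*g) = 75 - 234*g - 3*b²)
Y(52, 54 + I(o)) - 1*27480 = (75 - 234*52 - 3*(54 - 10)²) - 1*27480 = (75 - 12168 - 3*44²) - 27480 = (75 - 12168 - 3*1936) - 27480 = (75 - 12168 - 5808) - 27480 = -17901 - 27480 = -45381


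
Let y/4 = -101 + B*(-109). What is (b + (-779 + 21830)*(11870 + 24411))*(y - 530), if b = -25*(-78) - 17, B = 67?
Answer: -23024105896544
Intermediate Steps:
b = 1933 (b = 1950 - 17 = 1933)
y = -29616 (y = 4*(-101 + 67*(-109)) = 4*(-101 - 7303) = 4*(-7404) = -29616)
(b + (-779 + 21830)*(11870 + 24411))*(y - 530) = (1933 + (-779 + 21830)*(11870 + 24411))*(-29616 - 530) = (1933 + 21051*36281)*(-30146) = (1933 + 763751331)*(-30146) = 763753264*(-30146) = -23024105896544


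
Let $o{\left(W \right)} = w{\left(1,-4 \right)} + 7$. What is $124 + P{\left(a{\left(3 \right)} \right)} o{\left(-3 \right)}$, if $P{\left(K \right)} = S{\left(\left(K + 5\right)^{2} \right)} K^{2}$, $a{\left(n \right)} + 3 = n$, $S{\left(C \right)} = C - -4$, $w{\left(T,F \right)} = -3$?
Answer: $124$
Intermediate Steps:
$o{\left(W \right)} = 4$ ($o{\left(W \right)} = -3 + 7 = 4$)
$S{\left(C \right)} = 4 + C$ ($S{\left(C \right)} = C + 4 = 4 + C$)
$a{\left(n \right)} = -3 + n$
$P{\left(K \right)} = K^{2} \left(4 + \left(5 + K\right)^{2}\right)$ ($P{\left(K \right)} = \left(4 + \left(K + 5\right)^{2}\right) K^{2} = \left(4 + \left(5 + K\right)^{2}\right) K^{2} = K^{2} \left(4 + \left(5 + K\right)^{2}\right)$)
$124 + P{\left(a{\left(3 \right)} \right)} o{\left(-3 \right)} = 124 + \left(-3 + 3\right)^{2} \left(4 + \left(5 + \left(-3 + 3\right)\right)^{2}\right) 4 = 124 + 0^{2} \left(4 + \left(5 + 0\right)^{2}\right) 4 = 124 + 0 \left(4 + 5^{2}\right) 4 = 124 + 0 \left(4 + 25\right) 4 = 124 + 0 \cdot 29 \cdot 4 = 124 + 0 \cdot 4 = 124 + 0 = 124$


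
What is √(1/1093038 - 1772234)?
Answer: I*√2117344794357924858/1093038 ≈ 1331.3*I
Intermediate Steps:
√(1/1093038 - 1772234) = √(-1937119106891/1093038) = I*√2117344794357924858/1093038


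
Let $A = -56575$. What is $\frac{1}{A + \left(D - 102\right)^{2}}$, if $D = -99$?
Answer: $- \frac{1}{16174} \approx -6.1828 \cdot 10^{-5}$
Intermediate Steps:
$\frac{1}{A + \left(D - 102\right)^{2}} = \frac{1}{-56575 + \left(-99 - 102\right)^{2}} = \frac{1}{-56575 + \left(-201\right)^{2}} = \frac{1}{-56575 + 40401} = \frac{1}{-16174} = - \frac{1}{16174}$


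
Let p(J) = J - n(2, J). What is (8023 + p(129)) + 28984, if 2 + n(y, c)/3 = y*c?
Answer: 36368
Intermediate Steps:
n(y, c) = -6 + 3*c*y (n(y, c) = -6 + 3*(y*c) = -6 + 3*(c*y) = -6 + 3*c*y)
p(J) = 6 - 5*J (p(J) = J - (-6 + 3*J*2) = J - (-6 + 6*J) = J + (6 - 6*J) = 6 - 5*J)
(8023 + p(129)) + 28984 = (8023 + (6 - 5*129)) + 28984 = (8023 + (6 - 645)) + 28984 = (8023 - 639) + 28984 = 7384 + 28984 = 36368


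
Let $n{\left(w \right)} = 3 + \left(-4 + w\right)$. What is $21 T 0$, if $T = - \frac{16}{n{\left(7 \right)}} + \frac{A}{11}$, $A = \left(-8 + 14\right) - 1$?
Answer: $0$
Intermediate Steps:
$n{\left(w \right)} = -1 + w$
$A = 5$ ($A = 6 - 1 = 5$)
$T = - \frac{73}{33}$ ($T = - \frac{16}{-1 + 7} + \frac{5}{11} = - \frac{16}{6} + 5 \cdot \frac{1}{11} = \left(-16\right) \frac{1}{6} + \frac{5}{11} = - \frac{8}{3} + \frac{5}{11} = - \frac{73}{33} \approx -2.2121$)
$21 T 0 = 21 \left(- \frac{73}{33}\right) 0 = \left(- \frac{511}{11}\right) 0 = 0$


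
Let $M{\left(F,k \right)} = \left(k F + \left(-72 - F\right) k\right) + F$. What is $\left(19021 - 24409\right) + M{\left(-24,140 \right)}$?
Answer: $-15492$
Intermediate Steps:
$M{\left(F,k \right)} = F + F k + k \left(-72 - F\right)$ ($M{\left(F,k \right)} = \left(F k + k \left(-72 - F\right)\right) + F = F + F k + k \left(-72 - F\right)$)
$\left(19021 - 24409\right) + M{\left(-24,140 \right)} = \left(19021 - 24409\right) - 10104 = -5388 - 10104 = -15492$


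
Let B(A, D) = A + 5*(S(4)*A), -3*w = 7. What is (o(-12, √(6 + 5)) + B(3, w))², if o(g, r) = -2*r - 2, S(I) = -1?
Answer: 240 + 56*√11 ≈ 425.73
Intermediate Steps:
w = -7/3 (w = -⅓*7 = -7/3 ≈ -2.3333)
o(g, r) = -2 - 2*r
B(A, D) = -4*A (B(A, D) = A + 5*(-A) = A - 5*A = -4*A)
(o(-12, √(6 + 5)) + B(3, w))² = ((-2 - 2*√(6 + 5)) - 4*3)² = ((-2 - 2*√11) - 12)² = (-14 - 2*√11)²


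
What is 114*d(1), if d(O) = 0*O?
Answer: 0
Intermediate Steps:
d(O) = 0
114*d(1) = 114*0 = 0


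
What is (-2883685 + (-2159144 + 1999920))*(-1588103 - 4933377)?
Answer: 19844270185320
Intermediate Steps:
(-2883685 + (-2159144 + 1999920))*(-1588103 - 4933377) = (-2883685 - 159224)*(-6521480) = -3042909*(-6521480) = 19844270185320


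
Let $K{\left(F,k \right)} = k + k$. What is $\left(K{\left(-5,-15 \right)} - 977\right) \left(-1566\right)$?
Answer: $1576962$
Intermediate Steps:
$K{\left(F,k \right)} = 2 k$
$\left(K{\left(-5,-15 \right)} - 977\right) \left(-1566\right) = \left(2 \left(-15\right) - 977\right) \left(-1566\right) = \left(-30 - 977\right) \left(-1566\right) = \left(-1007\right) \left(-1566\right) = 1576962$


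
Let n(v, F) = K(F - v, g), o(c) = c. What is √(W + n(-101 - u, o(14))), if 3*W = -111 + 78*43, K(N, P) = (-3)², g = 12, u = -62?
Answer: √1090 ≈ 33.015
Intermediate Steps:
K(N, P) = 9
n(v, F) = 9
W = 1081 (W = (-111 + 78*43)/3 = (-111 + 3354)/3 = (⅓)*3243 = 1081)
√(W + n(-101 - u, o(14))) = √(1081 + 9) = √1090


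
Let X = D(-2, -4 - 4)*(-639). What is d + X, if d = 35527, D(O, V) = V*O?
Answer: 25303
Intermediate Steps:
D(O, V) = O*V
X = -10224 (X = -2*(-4 - 4)*(-639) = -2*(-8)*(-639) = 16*(-639) = -10224)
d + X = 35527 - 10224 = 25303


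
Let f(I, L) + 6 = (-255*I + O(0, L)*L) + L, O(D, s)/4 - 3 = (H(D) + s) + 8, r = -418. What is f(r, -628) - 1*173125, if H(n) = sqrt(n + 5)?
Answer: 1482735 - 2512*sqrt(5) ≈ 1.4771e+6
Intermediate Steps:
H(n) = sqrt(5 + n)
O(D, s) = 44 + 4*s + 4*sqrt(5 + D) (O(D, s) = 12 + 4*((sqrt(5 + D) + s) + 8) = 12 + 4*((s + sqrt(5 + D)) + 8) = 12 + 4*(8 + s + sqrt(5 + D)) = 12 + (32 + 4*s + 4*sqrt(5 + D)) = 44 + 4*s + 4*sqrt(5 + D))
f(I, L) = -6 + L - 255*I + L*(44 + 4*L + 4*sqrt(5)) (f(I, L) = -6 + ((-255*I + (44 + 4*L + 4*sqrt(5 + 0))*L) + L) = -6 + ((-255*I + (44 + 4*L + 4*sqrt(5))*L) + L) = -6 + ((-255*I + L*(44 + 4*L + 4*sqrt(5))) + L) = -6 + (L - 255*I + L*(44 + 4*L + 4*sqrt(5))) = -6 + L - 255*I + L*(44 + 4*L + 4*sqrt(5)))
f(r, -628) - 1*173125 = (-6 - 628 - 255*(-418) + 4*(-628)*(11 - 628 + sqrt(5))) - 1*173125 = (-6 - 628 + 106590 + 4*(-628)*(-617 + sqrt(5))) - 173125 = (-6 - 628 + 106590 + (1549904 - 2512*sqrt(5))) - 173125 = (1655860 - 2512*sqrt(5)) - 173125 = 1482735 - 2512*sqrt(5)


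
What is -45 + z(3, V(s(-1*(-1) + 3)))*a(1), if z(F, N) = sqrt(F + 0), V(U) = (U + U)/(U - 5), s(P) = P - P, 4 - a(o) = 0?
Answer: -45 + 4*sqrt(3) ≈ -38.072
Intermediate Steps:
a(o) = 4 (a(o) = 4 - 1*0 = 4 + 0 = 4)
s(P) = 0
V(U) = 2*U/(-5 + U) (V(U) = (2*U)/(-5 + U) = 2*U/(-5 + U))
z(F, N) = sqrt(F)
-45 + z(3, V(s(-1*(-1) + 3)))*a(1) = -45 + sqrt(3)*4 = -45 + 4*sqrt(3)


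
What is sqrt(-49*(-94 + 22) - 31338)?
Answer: 3*I*sqrt(3090) ≈ 166.76*I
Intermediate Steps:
sqrt(-49*(-94 + 22) - 31338) = sqrt(-49*(-72) - 31338) = sqrt(3528 - 31338) = sqrt(-27810) = 3*I*sqrt(3090)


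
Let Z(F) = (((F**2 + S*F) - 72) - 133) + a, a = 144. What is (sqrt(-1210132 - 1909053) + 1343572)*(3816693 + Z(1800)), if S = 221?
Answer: 10015566111104 + 7454432*I*sqrt(3119185) ≈ 1.0016e+13 + 1.3165e+10*I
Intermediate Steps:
Z(F) = -61 + F**2 + 221*F (Z(F) = (((F**2 + 221*F) - 72) - 133) + 144 = ((-72 + F**2 + 221*F) - 133) + 144 = (-205 + F**2 + 221*F) + 144 = -61 + F**2 + 221*F)
(sqrt(-1210132 - 1909053) + 1343572)*(3816693 + Z(1800)) = (sqrt(-1210132 - 1909053) + 1343572)*(3816693 + (-61 + 1800**2 + 221*1800)) = (sqrt(-3119185) + 1343572)*(3816693 + (-61 + 3240000 + 397800)) = (I*sqrt(3119185) + 1343572)*(3816693 + 3637739) = (1343572 + I*sqrt(3119185))*7454432 = 10015566111104 + 7454432*I*sqrt(3119185)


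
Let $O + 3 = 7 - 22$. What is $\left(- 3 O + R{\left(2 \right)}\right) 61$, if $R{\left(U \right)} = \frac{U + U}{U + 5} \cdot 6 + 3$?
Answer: $\frac{25803}{7} \approx 3686.1$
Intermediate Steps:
$R{\left(U \right)} = 3 + \frac{12 U}{5 + U}$ ($R{\left(U \right)} = \frac{2 U}{5 + U} 6 + 3 = \frac{12 U}{5 + U} + 3 = 3 + \frac{12 U}{5 + U}$)
$O = -18$ ($O = -3 + \left(7 - 22\right) = -3 - 15 = -18$)
$\left(- 3 O + R{\left(2 \right)}\right) 61 = \left(\left(-3\right) \left(-18\right) + \frac{15 \left(1 + 2\right)}{5 + 2}\right) 61 = \left(54 + 15 \cdot \frac{1}{7} \cdot 3\right) 61 = \left(54 + \frac{45}{7}\right) 61 = \frac{423}{7} \cdot 61 = \frac{25803}{7}$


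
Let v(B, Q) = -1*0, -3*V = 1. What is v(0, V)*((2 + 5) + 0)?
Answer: 0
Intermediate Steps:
V = -⅓ (V = -⅓*1 = -⅓ ≈ -0.33333)
v(B, Q) = 0
v(0, V)*((2 + 5) + 0) = 0*((2 + 5) + 0) = 0*(7 + 0) = 0*7 = 0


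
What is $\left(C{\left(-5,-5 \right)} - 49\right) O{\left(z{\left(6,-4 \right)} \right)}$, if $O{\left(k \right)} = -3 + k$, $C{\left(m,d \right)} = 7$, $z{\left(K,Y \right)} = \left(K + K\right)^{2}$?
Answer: $-5922$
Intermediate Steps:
$z{\left(K,Y \right)} = 4 K^{2}$ ($z{\left(K,Y \right)} = \left(2 K\right)^{2} = 4 K^{2}$)
$\left(C{\left(-5,-5 \right)} - 49\right) O{\left(z{\left(6,-4 \right)} \right)} = \left(7 - 49\right) \left(-3 + 4 \cdot 6^{2}\right) = - 42 \left(-3 + 4 \cdot 36\right) = - 42 \left(-3 + 144\right) = \left(-42\right) 141 = -5922$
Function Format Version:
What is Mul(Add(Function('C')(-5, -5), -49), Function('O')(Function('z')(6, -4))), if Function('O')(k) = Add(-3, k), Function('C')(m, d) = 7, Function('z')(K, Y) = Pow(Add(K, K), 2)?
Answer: -5922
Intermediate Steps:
Function('z')(K, Y) = Mul(4, Pow(K, 2)) (Function('z')(K, Y) = Pow(Mul(2, K), 2) = Mul(4, Pow(K, 2)))
Mul(Add(Function('C')(-5, -5), -49), Function('O')(Function('z')(6, -4))) = Mul(Add(7, -49), Add(-3, Mul(4, Pow(6, 2)))) = Mul(-42, Add(-3, Mul(4, 36))) = Mul(-42, Add(-3, 144)) = Mul(-42, 141) = -5922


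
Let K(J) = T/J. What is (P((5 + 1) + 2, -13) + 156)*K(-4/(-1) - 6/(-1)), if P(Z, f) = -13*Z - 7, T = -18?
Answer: -81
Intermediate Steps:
K(J) = -18/J
P(Z, f) = -7 - 13*Z
(P((5 + 1) + 2, -13) + 156)*K(-4/(-1) - 6/(-1)) = ((-7 - 13*((5 + 1) + 2)) + 156)*(-18/(-4/(-1) - 6/(-1))) = ((-7 - 13*(6 + 2)) + 156)*(-18/(-4*(-1) - 6*(-1))) = ((-7 - 13*8) + 156)*(-18/(4 + 6)) = ((-7 - 104) + 156)*(-18/10) = (-111 + 156)*(-18*⅒) = 45*(-9/5) = -81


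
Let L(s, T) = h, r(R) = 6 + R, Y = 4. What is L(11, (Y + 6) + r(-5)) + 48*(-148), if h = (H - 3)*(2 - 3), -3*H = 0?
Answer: -7101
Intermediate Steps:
H = 0 (H = -⅓*0 = 0)
h = 3 (h = (0 - 3)*(2 - 3) = -3*(-1) = 3)
L(s, T) = 3
L(11, (Y + 6) + r(-5)) + 48*(-148) = 3 + 48*(-148) = 3 - 7104 = -7101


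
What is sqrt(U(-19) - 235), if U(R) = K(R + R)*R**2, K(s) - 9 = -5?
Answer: sqrt(1209) ≈ 34.771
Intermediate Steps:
K(s) = 4 (K(s) = 9 - 5 = 4)
U(R) = 4*R**2
sqrt(U(-19) - 235) = sqrt(4*(-19)**2 - 235) = sqrt(4*361 - 235) = sqrt(1444 - 235) = sqrt(1209)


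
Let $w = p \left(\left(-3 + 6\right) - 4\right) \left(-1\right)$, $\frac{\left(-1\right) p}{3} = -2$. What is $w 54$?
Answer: $324$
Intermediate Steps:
$p = 6$ ($p = \left(-3\right) \left(-2\right) = 6$)
$w = 6$ ($w = 6 \left(\left(-3 + 6\right) - 4\right) \left(-1\right) = 6 \left(3 - 4\right) \left(-1\right) = 6 \left(-1\right) \left(-1\right) = \left(-6\right) \left(-1\right) = 6$)
$w 54 = 6 \cdot 54 = 324$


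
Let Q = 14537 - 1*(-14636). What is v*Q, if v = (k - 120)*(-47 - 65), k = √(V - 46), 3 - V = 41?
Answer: 392085120 - 6534752*I*√21 ≈ 3.9208e+8 - 2.9946e+7*I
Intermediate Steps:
V = -38 (V = 3 - 1*41 = 3 - 41 = -38)
k = 2*I*√21 (k = √(-38 - 46) = √(-84) = 2*I*√21 ≈ 9.1651*I)
Q = 29173 (Q = 14537 + 14636 = 29173)
v = 13440 - 224*I*√21 (v = (2*I*√21 - 120)*(-47 - 65) = (-120 + 2*I*√21)*(-112) = 13440 - 224*I*√21 ≈ 13440.0 - 1026.5*I)
v*Q = (13440 - 224*I*√21)*29173 = 392085120 - 6534752*I*√21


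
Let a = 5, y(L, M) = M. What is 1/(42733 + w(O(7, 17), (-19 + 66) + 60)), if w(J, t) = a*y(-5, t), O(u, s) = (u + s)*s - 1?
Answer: 1/43268 ≈ 2.3112e-5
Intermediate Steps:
O(u, s) = -1 + s*(s + u) (O(u, s) = (s + u)*s - 1 = s*(s + u) - 1 = -1 + s*(s + u))
w(J, t) = 5*t
1/(42733 + w(O(7, 17), (-19 + 66) + 60)) = 1/(42733 + 5*((-19 + 66) + 60)) = 1/(42733 + 5*(47 + 60)) = 1/(42733 + 5*107) = 1/(42733 + 535) = 1/43268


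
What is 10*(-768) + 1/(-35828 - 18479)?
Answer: -417077761/54307 ≈ -7680.0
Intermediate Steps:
10*(-768) + 1/(-35828 - 18479) = -7680 + 1/(-54307) = -7680 - 1/54307 = -417077761/54307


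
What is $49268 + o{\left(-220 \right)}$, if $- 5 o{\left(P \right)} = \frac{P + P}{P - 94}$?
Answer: $\frac{7735032}{157} \approx 49268.0$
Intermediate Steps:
$o{\left(P \right)} = - \frac{2 P}{5 \left(-94 + P\right)}$ ($o{\left(P \right)} = - \frac{\left(P + P\right) \frac{1}{P - 94}}{5} = - \frac{2 P \frac{1}{-94 + P}}{5} = - \frac{2 P}{5 \left(-94 + P\right)}$)
$49268 + o{\left(-220 \right)} = 49268 - - \frac{440}{-470 + 5 \left(-220\right)} = 49268 - - \frac{440}{-470 - 1100} = 49268 - - \frac{440}{-1570} = 49268 - \left(-440\right) \left(- \frac{1}{1570}\right) = 49268 - \frac{44}{157} = \frac{7735032}{157}$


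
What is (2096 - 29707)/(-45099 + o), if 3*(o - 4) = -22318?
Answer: 82833/157603 ≈ 0.52558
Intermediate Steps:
o = -22306/3 (o = 4 + (1/3)*(-22318) = 4 - 22318/3 = -22306/3 ≈ -7435.3)
(2096 - 29707)/(-45099 + o) = (2096 - 29707)/(-45099 - 22306/3) = -27611/(-157603/3) = -27611*(-3/157603) = 82833/157603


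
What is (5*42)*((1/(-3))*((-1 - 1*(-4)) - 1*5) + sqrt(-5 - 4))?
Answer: 140 + 630*I ≈ 140.0 + 630.0*I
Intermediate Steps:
(5*42)*((1/(-3))*((-1 - 1*(-4)) - 1*5) + sqrt(-5 - 4)) = 210*((1*(-1/3))*((-1 + 4) - 5) + sqrt(-9)) = 210*(-(3 - 5)/3 + 3*I) = 210*(-1/3*(-2) + 3*I) = 210*(2/3 + 3*I) = 140 + 630*I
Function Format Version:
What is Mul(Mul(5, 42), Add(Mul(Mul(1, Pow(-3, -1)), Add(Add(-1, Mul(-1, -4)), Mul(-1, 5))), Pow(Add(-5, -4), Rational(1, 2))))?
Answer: Add(140, Mul(630, I)) ≈ Add(140.00, Mul(630.00, I))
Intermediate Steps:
Mul(Mul(5, 42), Add(Mul(Mul(1, Pow(-3, -1)), Add(Add(-1, Mul(-1, -4)), Mul(-1, 5))), Pow(Add(-5, -4), Rational(1, 2)))) = Mul(210, Add(Mul(Mul(1, Rational(-1, 3)), Add(Add(-1, 4), -5)), Pow(-9, Rational(1, 2)))) = Mul(210, Add(Mul(Rational(-1, 3), Add(3, -5)), Mul(3, I))) = Mul(210, Add(Mul(Rational(-1, 3), -2), Mul(3, I))) = Mul(210, Add(Rational(2, 3), Mul(3, I))) = Add(140, Mul(630, I))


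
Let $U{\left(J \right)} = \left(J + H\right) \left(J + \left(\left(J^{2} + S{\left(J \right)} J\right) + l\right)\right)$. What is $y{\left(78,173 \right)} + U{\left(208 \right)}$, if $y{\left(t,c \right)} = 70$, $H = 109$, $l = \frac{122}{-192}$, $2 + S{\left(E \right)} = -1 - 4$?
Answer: $\frac{1278618295}{96} \approx 1.3319 \cdot 10^{7}$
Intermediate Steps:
$S{\left(E \right)} = -7$ ($S{\left(E \right)} = -2 - 5 = -7$)
$l = - \frac{61}{96}$ ($l = 122 \left(- \frac{1}{192}\right) = - \frac{61}{96} \approx -0.63542$)
$U{\left(J \right)} = \left(109 + J\right) \left(- \frac{61}{96} + J^{2} - 6 J\right)$ ($U{\left(J \right)} = \left(J + 109\right) \left(J - \left(\frac{61}{96} - J^{2} + 7 J\right)\right) = \left(109 + J\right) \left(J - \left(\frac{61}{96} - J^{2} + 7 J\right)\right) = \left(109 + J\right) \left(- \frac{61}{96} + J^{2} - 6 J\right)$)
$y{\left(78,173 \right)} + U{\left(208 \right)} = 70 + \left(- \frac{6649}{96} + 208^{3} + 103 \cdot 208^{2} - \frac{816985}{6}\right) = 70 + \left(- \frac{6649}{96} + 8998912 + 103 \cdot 43264 - \frac{816985}{6}\right) = 70 + \left(- \frac{6649}{96} + 8998912 + 4456192 - \frac{816985}{6}\right) = 70 + \frac{1278611575}{96} = \frac{1278618295}{96}$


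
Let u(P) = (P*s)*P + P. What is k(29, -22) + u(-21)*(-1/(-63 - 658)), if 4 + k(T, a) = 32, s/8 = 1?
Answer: 3385/103 ≈ 32.864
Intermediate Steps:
s = 8 (s = 8*1 = 8)
k(T, a) = 28 (k(T, a) = -4 + 32 = 28)
u(P) = P + 8*P² (u(P) = (P*8)*P + P = (8*P)*P + P = 8*P² + P = P + 8*P²)
k(29, -22) + u(-21)*(-1/(-63 - 658)) = 28 + (-21*(1 + 8*(-21)))*(-1/(-63 - 658)) = 28 + (-21*(1 - 168))*(-1/(-721)) = 28 + (-21*(-167))*(-1*(-1/721)) = 28 + 3507*(1/721) = 28 + 501/103 = 3385/103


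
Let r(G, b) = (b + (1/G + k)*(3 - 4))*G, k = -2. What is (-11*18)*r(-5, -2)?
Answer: 198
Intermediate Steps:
r(G, b) = G*(2 + b - 1/G) (r(G, b) = (b + (1/G - 2)*(3 - 4))*G = (b + (-2 + 1/G)*(-1))*G = (b + (2 - 1/G))*G = (2 + b - 1/G)*G = G*(2 + b - 1/G))
(-11*18)*r(-5, -2) = (-11*18)*(-1 + 2*(-5) - 5*(-2)) = -198*(-1 - 10 + 10) = -198*(-1) = 198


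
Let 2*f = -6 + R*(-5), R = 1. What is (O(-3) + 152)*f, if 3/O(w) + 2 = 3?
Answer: -1705/2 ≈ -852.50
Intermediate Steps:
O(w) = 3 (O(w) = 3/(-2 + 3) = 3/1 = 3*1 = 3)
f = -11/2 (f = (-6 + 1*(-5))/2 = (-6 - 5)/2 = (1/2)*(-11) = -11/2 ≈ -5.5000)
(O(-3) + 152)*f = (3 + 152)*(-11/2) = 155*(-11/2) = -1705/2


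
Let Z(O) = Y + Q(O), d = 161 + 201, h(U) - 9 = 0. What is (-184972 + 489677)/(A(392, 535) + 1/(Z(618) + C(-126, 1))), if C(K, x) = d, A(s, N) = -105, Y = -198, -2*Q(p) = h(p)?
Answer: -97200895/33493 ≈ -2902.1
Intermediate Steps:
h(U) = 9 (h(U) = 9 + 0 = 9)
Q(p) = -9/2 (Q(p) = -½*9 = -9/2)
d = 362
C(K, x) = 362
Z(O) = -405/2 (Z(O) = -198 - 9/2 = -405/2)
(-184972 + 489677)/(A(392, 535) + 1/(Z(618) + C(-126, 1))) = (-184972 + 489677)/(-105 + 1/(-405/2 + 362)) = 304705/(-105 + 1/(319/2)) = 304705/(-105 + 2/319) = 304705/(-33493/319) = 304705*(-319/33493) = -97200895/33493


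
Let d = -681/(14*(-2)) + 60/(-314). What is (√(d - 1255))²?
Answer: -5410903/4396 ≈ -1230.9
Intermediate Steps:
d = 106077/4396 (d = -681/(-28) + 60*(-1/314) = -681*(-1/28) - 30/157 = 681/28 - 30/157 = 106077/4396 ≈ 24.130)
(√(d - 1255))² = (√(106077/4396 - 1255))² = (√(-5410903/4396))² = (I*√5946582397/2198)² = -5410903/4396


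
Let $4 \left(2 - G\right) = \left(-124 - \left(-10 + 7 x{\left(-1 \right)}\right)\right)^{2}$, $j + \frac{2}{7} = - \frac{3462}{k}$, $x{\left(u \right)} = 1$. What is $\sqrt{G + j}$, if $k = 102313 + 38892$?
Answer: $\frac{i \sqrt{14297708253057985}}{1976870} \approx 60.486 i$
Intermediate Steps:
$k = 141205$
$j = - \frac{306644}{988435}$ ($j = - \frac{2}{7} - \frac{3462}{141205} = - \frac{306644}{988435} \approx -0.31023$)
$G = - \frac{14633}{4}$ ($G = 2 - \frac{\left(-124 + \left(\left(-7\right) 1 + 10\right)\right)^{2}}{4} = 2 - \frac{\left(-124 + \left(-7 + 10\right)\right)^{2}}{4} = 2 - \frac{\left(-124 + 3\right)^{2}}{4} = 2 - \frac{\left(-121\right)^{2}}{4} = 2 - \frac{14641}{4} = - \frac{14633}{4} \approx -3658.3$)
$\sqrt{G + j} = \sqrt{- \frac{14633}{4} - \frac{306644}{988435}} = \sqrt{- \frac{14464995931}{3953740}} = \frac{i \sqrt{14297708253057985}}{1976870}$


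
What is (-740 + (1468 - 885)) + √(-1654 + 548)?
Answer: -157 + I*√1106 ≈ -157.0 + 33.257*I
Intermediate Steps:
(-740 + (1468 - 885)) + √(-1654 + 548) = (-740 + 583) + √(-1106) = -157 + I*√1106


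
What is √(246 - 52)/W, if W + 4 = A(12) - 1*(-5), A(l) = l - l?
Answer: √194 ≈ 13.928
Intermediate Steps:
A(l) = 0
W = 1 (W = -4 + (0 - 1*(-5)) = -4 + (0 + 5) = -4 + 5 = 1)
√(246 - 52)/W = √(246 - 52)/1 = √194*1 = √194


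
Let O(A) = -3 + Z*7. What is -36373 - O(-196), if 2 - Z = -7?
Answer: -36433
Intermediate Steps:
Z = 9 (Z = 2 - 1*(-7) = 2 + 7 = 9)
O(A) = 60 (O(A) = -3 + 9*7 = -3 + 63 = 60)
-36373 - O(-196) = -36373 - 1*60 = -36373 - 60 = -36433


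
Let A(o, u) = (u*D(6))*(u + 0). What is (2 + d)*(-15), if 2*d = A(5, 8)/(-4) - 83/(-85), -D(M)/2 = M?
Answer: -50229/34 ≈ -1477.3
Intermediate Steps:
D(M) = -2*M
A(o, u) = -12*u**2 (A(o, u) = (u*(-2*6))*(u + 0) = (u*(-12))*u = (-12*u)*u = -12*u**2)
d = 16403/170 (d = (-12*8**2/(-4) - 83/(-85))/2 = (-12*64*(-1/4) - 83*(-1/85))/2 = (-768*(-1/4) + 83/85)/2 = (192 + 83/85)/2 = (1/2)*(16403/85) = 16403/170 ≈ 96.488)
(2 + d)*(-15) = (2 + 16403/170)*(-15) = (16743/170)*(-15) = -50229/34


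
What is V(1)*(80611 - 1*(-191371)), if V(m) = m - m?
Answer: 0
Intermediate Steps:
V(m) = 0
V(1)*(80611 - 1*(-191371)) = 0*(80611 - 1*(-191371)) = 0*(80611 + 191371) = 0*271982 = 0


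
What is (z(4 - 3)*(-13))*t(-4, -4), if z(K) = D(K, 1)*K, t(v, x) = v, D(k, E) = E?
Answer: 52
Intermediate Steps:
z(K) = K (z(K) = 1*K = K)
(z(4 - 3)*(-13))*t(-4, -4) = ((4 - 3)*(-13))*(-4) = (1*(-13))*(-4) = -13*(-4) = 52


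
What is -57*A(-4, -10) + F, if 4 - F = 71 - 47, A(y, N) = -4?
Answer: 208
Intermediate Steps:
F = -20 (F = 4 - (71 - 47) = 4 - 1*24 = 4 - 24 = -20)
-57*A(-4, -10) + F = -57*(-4) - 20 = 228 - 20 = 208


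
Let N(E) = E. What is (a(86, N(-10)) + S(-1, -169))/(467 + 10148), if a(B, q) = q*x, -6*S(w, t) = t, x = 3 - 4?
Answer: 229/63690 ≈ 0.0035955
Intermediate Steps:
x = -1
S(w, t) = -t/6
a(B, q) = -q (a(B, q) = q*(-1) = -q)
(a(86, N(-10)) + S(-1, -169))/(467 + 10148) = (-1*(-10) - ⅙*(-169))/(467 + 10148) = (10 + 169/6)/10615 = (229/6)*(1/10615) = 229/63690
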